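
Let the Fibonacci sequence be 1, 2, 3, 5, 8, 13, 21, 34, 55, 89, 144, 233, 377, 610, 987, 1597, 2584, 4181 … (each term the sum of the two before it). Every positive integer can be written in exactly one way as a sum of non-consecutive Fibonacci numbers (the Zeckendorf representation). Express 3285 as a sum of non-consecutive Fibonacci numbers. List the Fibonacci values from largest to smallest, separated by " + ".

Greedily peel off the largest Fibonacci term at each step:
3285 − 2584 = 701
701 − 610 = 91
91 − 89 = 2
2 − 2 = 0
So 3285 = 2584 + 610 + 89 + 2, with no two terms consecutive in the sequence.

2584 + 610 + 89 + 2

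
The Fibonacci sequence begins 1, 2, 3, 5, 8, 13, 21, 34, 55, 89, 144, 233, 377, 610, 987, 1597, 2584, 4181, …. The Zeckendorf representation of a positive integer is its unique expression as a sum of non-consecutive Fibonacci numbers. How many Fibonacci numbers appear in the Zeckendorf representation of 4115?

4115 − 2584 = 1531
1531 − 987 = 544
544 − 377 = 167
167 − 144 = 23
23 − 21 = 2
2 − 2 = 0
4115 = 2584 + 987 + 377 + 144 + 21 + 2, which has 6 terms.

6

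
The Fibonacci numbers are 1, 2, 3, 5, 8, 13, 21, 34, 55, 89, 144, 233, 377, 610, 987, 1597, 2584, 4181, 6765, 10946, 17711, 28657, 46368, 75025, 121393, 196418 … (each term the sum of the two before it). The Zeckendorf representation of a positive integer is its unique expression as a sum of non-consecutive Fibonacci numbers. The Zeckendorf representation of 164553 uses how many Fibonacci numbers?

121393 ≤ 164553 < 196418, so take 121393; remainder 43160
28657 ≤ 43160 < 46368, so take 28657; remainder 14503
10946 ≤ 14503 < 17711, so take 10946; remainder 3557
2584 ≤ 3557 < 4181, so take 2584; remainder 973
610 ≤ 973 < 987, so take 610; remainder 363
233 ≤ 363 < 377, so take 233; remainder 130
89 ≤ 130 < 144, so take 89; remainder 41
34 ≤ 41 < 55, so take 34; remainder 7
5 ≤ 7 < 8, so take 5; remainder 2
2 ≤ 2 < 3, so take 2; remainder 0
164553 = 121393 + 28657 + 10946 + 2584 + 610 + 233 + 89 + 34 + 5 + 2, which has 10 terms.

10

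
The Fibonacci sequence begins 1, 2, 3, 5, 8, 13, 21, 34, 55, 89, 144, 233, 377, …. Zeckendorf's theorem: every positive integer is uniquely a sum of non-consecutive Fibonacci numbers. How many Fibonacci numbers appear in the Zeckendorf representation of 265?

take 233 (≤ 265); 265 − 233 = 32
take 21 (≤ 32); 32 − 21 = 11
take 8 (≤ 11); 11 − 8 = 3
take 3 (≤ 3); 3 − 3 = 0
265 = 233 + 21 + 8 + 3, which has 4 terms.

4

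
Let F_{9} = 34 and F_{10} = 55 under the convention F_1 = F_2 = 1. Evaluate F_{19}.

4181

By F_{2k+1} = F_k² + F_{k+1}²: F_{19} = 34² + 55² = 1156 + 3025 = 4181.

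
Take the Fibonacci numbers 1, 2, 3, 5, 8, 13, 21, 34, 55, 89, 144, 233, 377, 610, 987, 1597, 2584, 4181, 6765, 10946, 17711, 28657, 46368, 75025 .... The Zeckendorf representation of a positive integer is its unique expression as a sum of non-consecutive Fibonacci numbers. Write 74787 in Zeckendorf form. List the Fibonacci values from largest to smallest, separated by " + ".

46368 + 17711 + 6765 + 2584 + 987 + 233 + 89 + 34 + 13 + 3

74787: greatest Fibonacci not exceeding it is 46368, leaving 28419
28419: greatest Fibonacci not exceeding it is 17711, leaving 10708
10708: greatest Fibonacci not exceeding it is 6765, leaving 3943
3943: greatest Fibonacci not exceeding it is 2584, leaving 1359
1359: greatest Fibonacci not exceeding it is 987, leaving 372
372: greatest Fibonacci not exceeding it is 233, leaving 139
139: greatest Fibonacci not exceeding it is 89, leaving 50
50: greatest Fibonacci not exceeding it is 34, leaving 16
16: greatest Fibonacci not exceeding it is 13, leaving 3
3: greatest Fibonacci not exceeding it is 3, leaving 0
So 74787 = 46368 + 17711 + 6765 + 2584 + 987 + 233 + 89 + 34 + 13 + 3, with no two terms consecutive in the sequence.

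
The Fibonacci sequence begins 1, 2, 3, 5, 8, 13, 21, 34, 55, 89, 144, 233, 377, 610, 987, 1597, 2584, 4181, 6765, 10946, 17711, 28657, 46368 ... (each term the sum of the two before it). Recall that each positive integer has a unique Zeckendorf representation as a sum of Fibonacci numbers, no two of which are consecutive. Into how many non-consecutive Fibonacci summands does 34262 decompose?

6

largest Fibonacci ≤ 34262 is 28657; 34262 − 28657 = 5605
largest Fibonacci ≤ 5605 is 4181; 5605 − 4181 = 1424
largest Fibonacci ≤ 1424 is 987; 1424 − 987 = 437
largest Fibonacci ≤ 437 is 377; 437 − 377 = 60
largest Fibonacci ≤ 60 is 55; 60 − 55 = 5
largest Fibonacci ≤ 5 is 5; 5 − 5 = 0
34262 = 28657 + 4181 + 987 + 377 + 55 + 5, which has 6 terms.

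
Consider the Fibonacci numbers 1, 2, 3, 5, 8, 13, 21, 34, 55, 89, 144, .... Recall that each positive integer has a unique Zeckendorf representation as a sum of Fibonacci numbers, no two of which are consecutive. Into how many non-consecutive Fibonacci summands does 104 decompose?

3

Greedily peel off the largest Fibonacci term at each step:
104 − 89 = 15
15 − 13 = 2
2 − 2 = 0
104 = 89 + 13 + 2, which has 3 terms.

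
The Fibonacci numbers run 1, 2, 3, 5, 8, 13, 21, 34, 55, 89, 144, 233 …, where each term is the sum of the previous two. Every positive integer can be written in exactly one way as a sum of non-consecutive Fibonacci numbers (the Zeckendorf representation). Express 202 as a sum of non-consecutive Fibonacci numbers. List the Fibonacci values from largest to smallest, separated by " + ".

144 + 55 + 3

Greedy algorithm:
202 − 144 = 58
58 − 55 = 3
3 − 3 = 0
So 202 = 144 + 55 + 3, with no two terms consecutive in the sequence.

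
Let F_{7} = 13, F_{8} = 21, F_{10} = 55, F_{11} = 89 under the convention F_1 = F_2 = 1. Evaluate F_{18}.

By the addition formula F_{m+n} = F_m F_{n+1} + F_{m−1} F_n with m=8, n=10: F_{18} = 21·89 + 13·55 = 1869 + 715 = 2584.

2584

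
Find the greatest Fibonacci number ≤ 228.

144

144 ≤ 228 < 233, so the largest Fibonacci number not exceeding 228 is 144.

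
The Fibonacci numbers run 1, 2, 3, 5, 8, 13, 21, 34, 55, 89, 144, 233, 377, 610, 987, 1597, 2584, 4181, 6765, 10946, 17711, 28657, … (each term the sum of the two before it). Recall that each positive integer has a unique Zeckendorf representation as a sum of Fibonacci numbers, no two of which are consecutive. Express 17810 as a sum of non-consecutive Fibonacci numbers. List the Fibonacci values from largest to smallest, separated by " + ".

17711 + 89 + 8 + 2

Repeatedly subtract the largest Fibonacci number that fits:
17810 − 17711 = 99
99 − 89 = 10
10 − 8 = 2
2 − 2 = 0
So 17810 = 17711 + 89 + 8 + 2, with no two terms consecutive in the sequence.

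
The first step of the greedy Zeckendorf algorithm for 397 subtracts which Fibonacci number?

377

377 ≤ 397 < 610, so the largest Fibonacci number not exceeding 397 is 377.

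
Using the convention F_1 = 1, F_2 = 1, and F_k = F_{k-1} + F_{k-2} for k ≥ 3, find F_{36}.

14930352

Iterating the recurrence up to F_{32} = 2178309 and F_{31} = 1346269:
F_{33} = F_{32} + F_{31} = 2178309 + 1346269 = 3524578
F_{34} = F_{33} + F_{32} = 3524578 + 2178309 = 5702887
F_{35} = F_{34} + F_{33} = 5702887 + 3524578 = 9227465
F_{36} = F_{35} + F_{34} = 9227465 + 5702887 = 14930352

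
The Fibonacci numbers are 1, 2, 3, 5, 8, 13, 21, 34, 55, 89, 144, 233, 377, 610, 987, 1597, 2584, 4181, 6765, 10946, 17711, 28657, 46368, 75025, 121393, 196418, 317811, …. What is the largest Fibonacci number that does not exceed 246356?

196418

196418 ≤ 246356 < 317811, so the largest Fibonacci number not exceeding 246356 is 196418.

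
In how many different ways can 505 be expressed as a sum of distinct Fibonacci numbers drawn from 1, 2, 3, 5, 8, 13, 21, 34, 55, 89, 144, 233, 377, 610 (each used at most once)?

505 = 377+89+34+5 = 377+89+34+3+2 = 377+89+21+13+5 = 233+144+89+34+5 = … (12 more), for 16 in all.

16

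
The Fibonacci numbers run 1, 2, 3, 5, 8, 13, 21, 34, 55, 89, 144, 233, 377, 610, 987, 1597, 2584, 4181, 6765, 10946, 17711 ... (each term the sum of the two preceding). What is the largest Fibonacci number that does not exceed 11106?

10946 ≤ 11106 < 17711, so the largest Fibonacci number not exceeding 11106 is 10946.

10946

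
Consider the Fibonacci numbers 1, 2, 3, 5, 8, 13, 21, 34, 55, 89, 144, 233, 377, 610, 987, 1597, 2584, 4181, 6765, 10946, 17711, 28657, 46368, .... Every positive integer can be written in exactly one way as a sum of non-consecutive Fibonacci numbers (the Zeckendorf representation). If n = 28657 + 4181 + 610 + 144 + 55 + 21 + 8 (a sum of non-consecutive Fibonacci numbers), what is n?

33676

28657 + 4181 + 610 + 144 + 55 + 21 + 8 = 33676.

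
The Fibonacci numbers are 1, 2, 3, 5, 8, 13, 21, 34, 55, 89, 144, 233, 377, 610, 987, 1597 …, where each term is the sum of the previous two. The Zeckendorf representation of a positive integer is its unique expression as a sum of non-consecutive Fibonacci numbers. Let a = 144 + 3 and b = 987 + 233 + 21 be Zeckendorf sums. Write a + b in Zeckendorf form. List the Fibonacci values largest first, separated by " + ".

The two numbers are 147 and 1241, so their sum is 1388.
Greedy algorithm:
subtract 987 from 1388: 401 remains
subtract 377 from 401: 24 remains
subtract 21 from 24: 3 remains
subtract 3 from 3: 0 remains

987 + 377 + 21 + 3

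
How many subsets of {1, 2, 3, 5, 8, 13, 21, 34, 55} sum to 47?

5

Each representation comes from the Zeckendorf form by replacing some F_k with F_{k−1} + F_{k−2} where possible.
47 = 34+13 = 34+8+5 = 34+8+3+2 = 21+13+8+5 = 21+13+8+3+2 — 5 representations.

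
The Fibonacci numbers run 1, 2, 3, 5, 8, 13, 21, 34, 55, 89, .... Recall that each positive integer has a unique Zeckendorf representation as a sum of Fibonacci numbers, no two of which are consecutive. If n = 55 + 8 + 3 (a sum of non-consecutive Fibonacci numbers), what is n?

66

55 + 8 + 3 = 66.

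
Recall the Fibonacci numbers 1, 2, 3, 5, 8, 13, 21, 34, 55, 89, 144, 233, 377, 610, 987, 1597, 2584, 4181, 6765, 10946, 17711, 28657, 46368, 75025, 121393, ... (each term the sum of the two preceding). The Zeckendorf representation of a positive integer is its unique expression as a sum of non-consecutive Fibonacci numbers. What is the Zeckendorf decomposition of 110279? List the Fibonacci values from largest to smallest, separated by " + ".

subtract 75025 from 110279: 35254 remains
subtract 28657 from 35254: 6597 remains
subtract 4181 from 6597: 2416 remains
subtract 1597 from 2416: 819 remains
subtract 610 from 819: 209 remains
subtract 144 from 209: 65 remains
subtract 55 from 65: 10 remains
subtract 8 from 10: 2 remains
subtract 2 from 2: 0 remains
So 110279 = 75025 + 28657 + 4181 + 1597 + 610 + 144 + 55 + 8 + 2, with no two terms consecutive in the sequence.

75025 + 28657 + 4181 + 1597 + 610 + 144 + 55 + 8 + 2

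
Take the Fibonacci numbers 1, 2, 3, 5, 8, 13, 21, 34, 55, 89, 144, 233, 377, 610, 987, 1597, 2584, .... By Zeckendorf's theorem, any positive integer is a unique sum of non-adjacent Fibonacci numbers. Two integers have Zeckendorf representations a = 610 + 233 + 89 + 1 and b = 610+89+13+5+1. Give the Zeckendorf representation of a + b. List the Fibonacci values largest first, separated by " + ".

The two numbers are 933 and 718, so their sum is 1651.
take 1597 (≤ 1651); 1651 − 1597 = 54
take 34 (≤ 54); 54 − 34 = 20
take 13 (≤ 20); 20 − 13 = 7
take 5 (≤ 7); 7 − 5 = 2
take 2 (≤ 2); 2 − 2 = 0

1597 + 34 + 13 + 5 + 2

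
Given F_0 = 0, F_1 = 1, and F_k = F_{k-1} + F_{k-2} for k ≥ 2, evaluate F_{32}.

Iterating the recurrence up to F_{26} = 121393 and F_{25} = 75025:
F_{27} = F_{26} + F_{25} = 121393 + 75025 = 196418
F_{28} = F_{27} + F_{26} = 196418 + 121393 = 317811
F_{29} = F_{28} + F_{27} = 317811 + 196418 = 514229
F_{30} = F_{29} + F_{28} = 514229 + 317811 = 832040
F_{31} = F_{30} + F_{29} = 832040 + 514229 = 1346269
F_{32} = F_{31} + F_{30} = 1346269 + 832040 = 2178309

2178309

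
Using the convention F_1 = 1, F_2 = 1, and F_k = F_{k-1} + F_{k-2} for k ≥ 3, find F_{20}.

6765

Iterating the recurrence up to F_{12} = 144 and F_{11} = 89:
F_{13} = F_{12} + F_{11} = 144 + 89 = 233
F_{14} = F_{13} + F_{12} = 233 + 144 = 377
F_{15} = F_{14} + F_{13} = 377 + 233 = 610
F_{16} = F_{15} + F_{14} = 610 + 377 = 987
F_{17} = F_{16} + F_{15} = 987 + 610 = 1597
F_{18} = F_{17} + F_{16} = 1597 + 987 = 2584
F_{19} = F_{18} + F_{17} = 2584 + 1597 = 4181
F_{20} = F_{19} + F_{18} = 4181 + 2584 = 6765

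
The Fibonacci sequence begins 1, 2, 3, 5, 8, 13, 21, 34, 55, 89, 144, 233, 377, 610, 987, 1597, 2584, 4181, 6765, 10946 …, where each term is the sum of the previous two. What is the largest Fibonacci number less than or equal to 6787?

6765

6765 ≤ 6787 < 10946, so the largest Fibonacci number not exceeding 6787 is 6765.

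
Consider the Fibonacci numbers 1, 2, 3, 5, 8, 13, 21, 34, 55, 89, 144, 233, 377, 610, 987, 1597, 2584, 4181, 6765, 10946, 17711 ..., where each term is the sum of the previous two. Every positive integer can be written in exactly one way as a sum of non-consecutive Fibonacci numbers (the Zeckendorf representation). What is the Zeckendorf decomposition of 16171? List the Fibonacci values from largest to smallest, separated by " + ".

Greedy algorithm:
10946 ≤ 16171 < 17711, so take 10946; remainder 5225
4181 ≤ 5225 < 6765, so take 4181; remainder 1044
987 ≤ 1044 < 1597, so take 987; remainder 57
55 ≤ 57 < 89, so take 55; remainder 2
2 ≤ 2 < 3, so take 2; remainder 0
So 16171 = 10946 + 4181 + 987 + 55 + 2, with no two terms consecutive in the sequence.

10946 + 4181 + 987 + 55 + 2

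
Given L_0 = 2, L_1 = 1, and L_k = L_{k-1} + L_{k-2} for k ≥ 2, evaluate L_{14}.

Iterating the recurrence up to L_{8} = 47 and L_{7} = 29:
L_{9} = L_{8} + L_{7} = 47 + 29 = 76
L_{10} = L_{9} + L_{8} = 76 + 47 = 123
L_{11} = L_{10} + L_{9} = 123 + 76 = 199
L_{12} = L_{11} + L_{10} = 199 + 123 = 322
L_{13} = L_{12} + L_{11} = 322 + 199 = 521
L_{14} = L_{13} + L_{12} = 521 + 322 = 843

843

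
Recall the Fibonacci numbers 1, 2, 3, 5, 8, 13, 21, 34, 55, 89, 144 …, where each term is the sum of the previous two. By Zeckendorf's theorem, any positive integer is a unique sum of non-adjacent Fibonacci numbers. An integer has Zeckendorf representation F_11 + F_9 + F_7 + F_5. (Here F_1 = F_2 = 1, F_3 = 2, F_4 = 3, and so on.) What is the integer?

F_11 + F_9 + F_7 + F_5 = 89 + 34 + 13 + 5 = 141.

141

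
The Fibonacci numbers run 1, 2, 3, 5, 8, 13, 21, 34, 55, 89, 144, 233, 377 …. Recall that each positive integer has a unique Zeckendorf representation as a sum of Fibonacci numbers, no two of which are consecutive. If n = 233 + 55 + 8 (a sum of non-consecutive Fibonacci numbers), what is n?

296

233 + 55 + 8 = 296.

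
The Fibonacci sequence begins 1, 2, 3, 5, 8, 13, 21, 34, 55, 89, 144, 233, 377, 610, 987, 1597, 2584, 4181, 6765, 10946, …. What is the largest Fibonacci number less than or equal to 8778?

6765 ≤ 8778 < 10946, so the largest Fibonacci number not exceeding 8778 is 6765.

6765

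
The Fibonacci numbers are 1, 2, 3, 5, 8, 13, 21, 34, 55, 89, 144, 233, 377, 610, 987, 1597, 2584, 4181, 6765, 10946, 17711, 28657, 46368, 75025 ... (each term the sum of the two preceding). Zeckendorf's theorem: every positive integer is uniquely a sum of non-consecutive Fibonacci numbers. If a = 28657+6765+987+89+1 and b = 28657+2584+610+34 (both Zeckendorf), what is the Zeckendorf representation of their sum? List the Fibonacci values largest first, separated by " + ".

46368 + 17711 + 4181 + 89 + 34 + 1

The two numbers are 36499 and 31885, so their sum is 68384.
subtract 46368 from 68384: 22016 remains
subtract 17711 from 22016: 4305 remains
subtract 4181 from 4305: 124 remains
subtract 89 from 124: 35 remains
subtract 34 from 35: 1 remains
subtract 1 from 1: 0 remains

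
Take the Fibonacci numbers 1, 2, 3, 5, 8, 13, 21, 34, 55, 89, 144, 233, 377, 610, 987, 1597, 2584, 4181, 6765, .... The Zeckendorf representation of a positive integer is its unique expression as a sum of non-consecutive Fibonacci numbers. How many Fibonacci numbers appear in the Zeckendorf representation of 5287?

6

Greedily peel off the largest Fibonacci term at each step:
subtract 4181 from 5287: 1106 remains
subtract 987 from 1106: 119 remains
subtract 89 from 119: 30 remains
subtract 21 from 30: 9 remains
subtract 8 from 9: 1 remains
subtract 1 from 1: 0 remains
5287 = 4181 + 987 + 89 + 21 + 8 + 1, which has 6 terms.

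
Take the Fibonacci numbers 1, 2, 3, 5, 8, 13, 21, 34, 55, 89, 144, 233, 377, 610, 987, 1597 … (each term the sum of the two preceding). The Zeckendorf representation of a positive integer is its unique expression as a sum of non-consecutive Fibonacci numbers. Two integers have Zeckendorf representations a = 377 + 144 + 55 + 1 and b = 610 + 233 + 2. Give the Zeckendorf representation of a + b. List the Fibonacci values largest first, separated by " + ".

987 + 377 + 55 + 3

The two numbers are 577 and 845, so their sum is 1422.
Repeatedly subtract the largest Fibonacci number that fits:
largest Fibonacci ≤ 1422 is 987; 1422 − 987 = 435
largest Fibonacci ≤ 435 is 377; 435 − 377 = 58
largest Fibonacci ≤ 58 is 55; 58 − 55 = 3
largest Fibonacci ≤ 3 is 3; 3 − 3 = 0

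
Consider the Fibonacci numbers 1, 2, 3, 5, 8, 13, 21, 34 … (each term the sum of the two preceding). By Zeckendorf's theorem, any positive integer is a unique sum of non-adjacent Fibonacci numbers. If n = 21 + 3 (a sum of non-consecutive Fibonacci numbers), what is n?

24

21 + 3 = 24.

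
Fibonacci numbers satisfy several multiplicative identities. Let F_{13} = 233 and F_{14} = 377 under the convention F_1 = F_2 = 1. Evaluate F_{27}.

By F_{2k+1} = F_k² + F_{k+1}²: F_{27} = 233² + 377² = 54289 + 142129 = 196418.

196418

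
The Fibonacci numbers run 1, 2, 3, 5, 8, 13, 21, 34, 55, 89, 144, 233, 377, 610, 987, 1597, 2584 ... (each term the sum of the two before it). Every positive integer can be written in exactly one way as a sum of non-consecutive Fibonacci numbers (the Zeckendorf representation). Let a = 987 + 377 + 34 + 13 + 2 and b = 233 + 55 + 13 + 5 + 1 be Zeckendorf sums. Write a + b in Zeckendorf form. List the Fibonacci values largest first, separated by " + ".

The two numbers are 1413 and 307, so their sum is 1720.
1597 ≤ 1720 < 2584, so take 1597; remainder 123
89 ≤ 123 < 144, so take 89; remainder 34
34 ≤ 34 < 55, so take 34; remainder 0

1597 + 89 + 34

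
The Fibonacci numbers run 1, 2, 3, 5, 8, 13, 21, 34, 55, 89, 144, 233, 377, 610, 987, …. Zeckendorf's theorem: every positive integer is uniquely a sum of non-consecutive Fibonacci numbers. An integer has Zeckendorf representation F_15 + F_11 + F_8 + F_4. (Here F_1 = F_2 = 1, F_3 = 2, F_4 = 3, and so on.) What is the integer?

F_15 + F_11 + F_8 + F_4 = 610 + 89 + 21 + 3 = 723.

723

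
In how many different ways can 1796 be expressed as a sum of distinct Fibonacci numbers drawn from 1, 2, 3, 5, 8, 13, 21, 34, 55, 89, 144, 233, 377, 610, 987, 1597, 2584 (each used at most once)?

1796 = 1597+144+55 = 1597+144+34+21 = 987+610+144+55 = 1597+144+34+13+8 = … (23 more), for 27 in all.

27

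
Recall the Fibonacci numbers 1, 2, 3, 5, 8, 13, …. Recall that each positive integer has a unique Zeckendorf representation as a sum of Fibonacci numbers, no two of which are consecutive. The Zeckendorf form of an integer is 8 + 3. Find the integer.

11

8 + 3 = 11.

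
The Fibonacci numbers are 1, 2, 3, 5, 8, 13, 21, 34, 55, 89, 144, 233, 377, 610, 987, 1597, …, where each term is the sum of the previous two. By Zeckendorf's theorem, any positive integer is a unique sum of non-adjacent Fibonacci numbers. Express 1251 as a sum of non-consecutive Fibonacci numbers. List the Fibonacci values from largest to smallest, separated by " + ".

largest Fibonacci ≤ 1251 is 987; 1251 − 987 = 264
largest Fibonacci ≤ 264 is 233; 264 − 233 = 31
largest Fibonacci ≤ 31 is 21; 31 − 21 = 10
largest Fibonacci ≤ 10 is 8; 10 − 8 = 2
largest Fibonacci ≤ 2 is 2; 2 − 2 = 0
So 1251 = 987 + 233 + 21 + 8 + 2, with no two terms consecutive in the sequence.

987 + 233 + 21 + 8 + 2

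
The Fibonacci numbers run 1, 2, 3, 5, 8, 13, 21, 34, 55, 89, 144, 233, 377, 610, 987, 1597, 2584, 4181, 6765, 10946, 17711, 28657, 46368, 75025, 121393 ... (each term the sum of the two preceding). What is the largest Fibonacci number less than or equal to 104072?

75025

75025 ≤ 104072 < 121393, so the largest Fibonacci number not exceeding 104072 is 75025.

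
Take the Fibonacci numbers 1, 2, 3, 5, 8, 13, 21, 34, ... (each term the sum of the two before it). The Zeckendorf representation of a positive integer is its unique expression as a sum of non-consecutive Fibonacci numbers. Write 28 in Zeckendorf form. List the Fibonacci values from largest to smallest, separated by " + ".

21 + 5 + 2

Greedy algorithm:
28: greatest Fibonacci not exceeding it is 21, leaving 7
7: greatest Fibonacci not exceeding it is 5, leaving 2
2: greatest Fibonacci not exceeding it is 2, leaving 0
So 28 = 21 + 5 + 2, with no two terms consecutive in the sequence.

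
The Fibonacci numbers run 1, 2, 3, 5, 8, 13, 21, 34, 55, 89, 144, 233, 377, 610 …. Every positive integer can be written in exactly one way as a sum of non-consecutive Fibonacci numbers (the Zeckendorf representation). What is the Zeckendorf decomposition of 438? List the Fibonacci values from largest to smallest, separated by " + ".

377 + 55 + 5 + 1

take 377 (≤ 438); 438 − 377 = 61
take 55 (≤ 61); 61 − 55 = 6
take 5 (≤ 6); 6 − 5 = 1
take 1 (≤ 1); 1 − 1 = 0
So 438 = 377 + 55 + 5 + 1, with no two terms consecutive in the sequence.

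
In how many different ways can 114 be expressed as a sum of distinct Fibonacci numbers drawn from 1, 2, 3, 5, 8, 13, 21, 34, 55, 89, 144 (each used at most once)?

Starting from the Zeckendorf form and repeatedly splitting a term F_k into F_{k−1} + F_{k−2} (when neither is already used) reaches every representation.
114 = 89+21+3+1 = 89+13+8+3+1 = 55+34+21+3+1 = 55+34+13+8+3+1 — 4 representations.

4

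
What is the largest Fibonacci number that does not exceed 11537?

10946

10946 ≤ 11537 < 17711, so the largest Fibonacci number not exceeding 11537 is 10946.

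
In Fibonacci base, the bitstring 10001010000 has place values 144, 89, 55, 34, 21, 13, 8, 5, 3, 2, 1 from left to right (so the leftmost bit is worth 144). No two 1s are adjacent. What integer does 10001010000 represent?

173

Summing the place values of the 1 bits: 144 + 21 + 8 = 173.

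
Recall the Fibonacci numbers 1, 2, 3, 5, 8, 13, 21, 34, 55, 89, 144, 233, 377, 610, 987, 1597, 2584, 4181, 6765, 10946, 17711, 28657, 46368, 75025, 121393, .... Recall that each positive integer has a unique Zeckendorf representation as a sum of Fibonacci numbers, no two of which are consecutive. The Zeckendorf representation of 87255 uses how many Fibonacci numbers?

87255: greatest Fibonacci not exceeding it is 75025, leaving 12230
12230: greatest Fibonacci not exceeding it is 10946, leaving 1284
1284: greatest Fibonacci not exceeding it is 987, leaving 297
297: greatest Fibonacci not exceeding it is 233, leaving 64
64: greatest Fibonacci not exceeding it is 55, leaving 9
9: greatest Fibonacci not exceeding it is 8, leaving 1
1: greatest Fibonacci not exceeding it is 1, leaving 0
87255 = 75025 + 10946 + 987 + 233 + 55 + 8 + 1, which has 7 terms.

7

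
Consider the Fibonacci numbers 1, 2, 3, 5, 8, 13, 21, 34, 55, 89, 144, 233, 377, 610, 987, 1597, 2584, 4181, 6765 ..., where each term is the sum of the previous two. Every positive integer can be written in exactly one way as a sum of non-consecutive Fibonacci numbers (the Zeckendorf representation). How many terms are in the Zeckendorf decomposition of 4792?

take 4181 (≤ 4792); 4792 − 4181 = 611
take 610 (≤ 611); 611 − 610 = 1
take 1 (≤ 1); 1 − 1 = 0
4792 = 4181 + 610 + 1, which has 3 terms.

3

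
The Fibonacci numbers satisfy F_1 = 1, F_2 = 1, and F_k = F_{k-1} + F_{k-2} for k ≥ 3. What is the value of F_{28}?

317811

Iterating the recurrence up to F_{24} = 46368 and F_{23} = 28657:
F_{25} = F_{24} + F_{23} = 46368 + 28657 = 75025
F_{26} = F_{25} + F_{24} = 75025 + 46368 = 121393
F_{27} = F_{26} + F_{25} = 121393 + 75025 = 196418
F_{28} = F_{27} + F_{26} = 196418 + 121393 = 317811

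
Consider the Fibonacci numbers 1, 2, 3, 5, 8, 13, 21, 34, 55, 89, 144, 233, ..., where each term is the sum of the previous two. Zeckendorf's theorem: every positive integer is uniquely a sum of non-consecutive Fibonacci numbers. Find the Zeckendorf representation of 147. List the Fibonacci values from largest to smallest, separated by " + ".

144 + 3

Repeatedly subtract the largest Fibonacci number that fits:
147: greatest Fibonacci not exceeding it is 144, leaving 3
3: greatest Fibonacci not exceeding it is 3, leaving 0
So 147 = 144 + 3, with no two terms consecutive in the sequence.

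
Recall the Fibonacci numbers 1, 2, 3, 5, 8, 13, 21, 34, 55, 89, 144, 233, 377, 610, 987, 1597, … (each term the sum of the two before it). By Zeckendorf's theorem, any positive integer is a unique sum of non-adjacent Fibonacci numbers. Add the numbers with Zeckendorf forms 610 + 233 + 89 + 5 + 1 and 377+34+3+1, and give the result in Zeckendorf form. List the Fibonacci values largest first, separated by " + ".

987 + 233 + 89 + 34 + 8 + 2

The two numbers are 938 and 415, so their sum is 1353.
Greedy algorithm:
subtract 987 from 1353: 366 remains
subtract 233 from 366: 133 remains
subtract 89 from 133: 44 remains
subtract 34 from 44: 10 remains
subtract 8 from 10: 2 remains
subtract 2 from 2: 0 remains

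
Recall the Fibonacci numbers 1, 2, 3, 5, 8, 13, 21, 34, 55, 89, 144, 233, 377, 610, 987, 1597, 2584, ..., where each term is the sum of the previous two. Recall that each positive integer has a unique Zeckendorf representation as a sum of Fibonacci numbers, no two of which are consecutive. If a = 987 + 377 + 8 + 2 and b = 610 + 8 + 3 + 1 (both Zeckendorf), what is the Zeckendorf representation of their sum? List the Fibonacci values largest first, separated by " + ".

1597 + 377 + 21 + 1

The two numbers are 1374 and 622, so their sum is 1996.
1996 − 1597 = 399
399 − 377 = 22
22 − 21 = 1
1 − 1 = 0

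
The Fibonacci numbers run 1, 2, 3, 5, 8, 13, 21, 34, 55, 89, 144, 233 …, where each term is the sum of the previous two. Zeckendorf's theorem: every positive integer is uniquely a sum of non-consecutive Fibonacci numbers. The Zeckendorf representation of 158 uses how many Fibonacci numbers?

Greedy algorithm:
158 − 144 = 14
14 − 13 = 1
1 − 1 = 0
158 = 144 + 13 + 1, which has 3 terms.

3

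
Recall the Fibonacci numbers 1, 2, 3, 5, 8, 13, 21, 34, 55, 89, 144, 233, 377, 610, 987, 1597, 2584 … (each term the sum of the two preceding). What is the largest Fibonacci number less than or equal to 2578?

1597

1597 ≤ 2578 < 2584, so the largest Fibonacci number not exceeding 2578 is 1597.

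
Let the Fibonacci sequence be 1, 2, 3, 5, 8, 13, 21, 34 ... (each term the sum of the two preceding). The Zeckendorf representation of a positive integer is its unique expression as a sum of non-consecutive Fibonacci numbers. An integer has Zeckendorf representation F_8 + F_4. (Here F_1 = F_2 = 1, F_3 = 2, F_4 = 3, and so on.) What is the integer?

24

F_8 + F_4 = 21 + 3 = 24.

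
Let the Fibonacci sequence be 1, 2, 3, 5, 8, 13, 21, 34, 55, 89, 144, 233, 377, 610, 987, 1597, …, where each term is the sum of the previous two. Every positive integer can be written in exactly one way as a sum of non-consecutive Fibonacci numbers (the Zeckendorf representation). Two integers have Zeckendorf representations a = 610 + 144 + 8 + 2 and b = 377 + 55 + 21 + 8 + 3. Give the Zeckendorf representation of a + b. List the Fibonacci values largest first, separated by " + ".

987 + 233 + 8

The two numbers are 764 and 464, so their sum is 1228.
Greedily peel off the largest Fibonacci term at each step:
subtract 987 from 1228: 241 remains
subtract 233 from 241: 8 remains
subtract 8 from 8: 0 remains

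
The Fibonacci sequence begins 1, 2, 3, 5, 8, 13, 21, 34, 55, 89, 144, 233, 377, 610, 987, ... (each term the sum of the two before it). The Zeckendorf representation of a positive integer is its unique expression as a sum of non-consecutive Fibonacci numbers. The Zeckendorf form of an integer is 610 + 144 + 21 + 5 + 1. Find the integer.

610 + 144 + 21 + 5 + 1 = 781.

781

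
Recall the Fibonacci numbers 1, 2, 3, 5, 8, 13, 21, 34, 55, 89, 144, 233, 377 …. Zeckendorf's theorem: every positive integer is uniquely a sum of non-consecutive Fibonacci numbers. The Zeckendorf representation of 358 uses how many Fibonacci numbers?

4

233 ≤ 358 < 377, so take 233; remainder 125
89 ≤ 125 < 144, so take 89; remainder 36
34 ≤ 36 < 55, so take 34; remainder 2
2 ≤ 2 < 3, so take 2; remainder 0
358 = 233 + 89 + 34 + 2, which has 4 terms.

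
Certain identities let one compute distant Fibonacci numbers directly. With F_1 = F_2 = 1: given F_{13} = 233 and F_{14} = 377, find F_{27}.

196418

By F_{2k+1} = F_k² + F_{k+1}²: F_{27} = 233² + 377² = 54289 + 142129 = 196418.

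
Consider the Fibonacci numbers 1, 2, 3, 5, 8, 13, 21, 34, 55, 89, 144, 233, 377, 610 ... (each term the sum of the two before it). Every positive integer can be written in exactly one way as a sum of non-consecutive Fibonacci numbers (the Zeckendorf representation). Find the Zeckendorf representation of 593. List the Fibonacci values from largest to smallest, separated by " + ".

593 − 377 = 216
216 − 144 = 72
72 − 55 = 17
17 − 13 = 4
4 − 3 = 1
1 − 1 = 0
So 593 = 377 + 144 + 55 + 13 + 3 + 1, with no two terms consecutive in the sequence.

377 + 144 + 55 + 13 + 3 + 1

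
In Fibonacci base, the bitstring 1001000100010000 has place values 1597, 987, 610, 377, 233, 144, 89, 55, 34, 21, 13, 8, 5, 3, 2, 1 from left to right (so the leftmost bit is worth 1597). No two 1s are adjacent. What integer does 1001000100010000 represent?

Summing the place values of the 1 bits: 1597 + 377 + 55 + 8 = 2037.

2037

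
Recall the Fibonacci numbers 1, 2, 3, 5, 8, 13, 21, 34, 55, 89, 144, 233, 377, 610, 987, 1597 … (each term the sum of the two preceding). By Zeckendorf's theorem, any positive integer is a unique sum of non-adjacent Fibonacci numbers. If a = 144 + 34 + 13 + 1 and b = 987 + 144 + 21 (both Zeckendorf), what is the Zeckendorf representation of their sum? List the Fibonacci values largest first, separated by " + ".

The two numbers are 192 and 1152, so their sum is 1344.
take 987 (≤ 1344); 1344 − 987 = 357
take 233 (≤ 357); 357 − 233 = 124
take 89 (≤ 124); 124 − 89 = 35
take 34 (≤ 35); 35 − 34 = 1
take 1 (≤ 1); 1 − 1 = 0

987 + 233 + 89 + 34 + 1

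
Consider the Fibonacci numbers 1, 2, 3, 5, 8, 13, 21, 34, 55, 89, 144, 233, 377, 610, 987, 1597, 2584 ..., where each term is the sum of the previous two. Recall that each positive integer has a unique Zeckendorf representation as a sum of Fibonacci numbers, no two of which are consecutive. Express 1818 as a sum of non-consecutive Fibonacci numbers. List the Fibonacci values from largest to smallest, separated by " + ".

1597 + 144 + 55 + 21 + 1

Greedy algorithm:
subtract 1597 from 1818: 221 remains
subtract 144 from 221: 77 remains
subtract 55 from 77: 22 remains
subtract 21 from 22: 1 remains
subtract 1 from 1: 0 remains
So 1818 = 1597 + 144 + 55 + 21 + 1, with no two terms consecutive in the sequence.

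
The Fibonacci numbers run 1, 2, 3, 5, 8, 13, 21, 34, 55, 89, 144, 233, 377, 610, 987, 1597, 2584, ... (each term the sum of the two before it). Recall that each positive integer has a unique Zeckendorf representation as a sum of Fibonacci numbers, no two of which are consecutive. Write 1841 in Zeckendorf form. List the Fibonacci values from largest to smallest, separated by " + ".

1597 + 233 + 8 + 3

Greedy algorithm:
1841: greatest Fibonacci not exceeding it is 1597, leaving 244
244: greatest Fibonacci not exceeding it is 233, leaving 11
11: greatest Fibonacci not exceeding it is 8, leaving 3
3: greatest Fibonacci not exceeding it is 3, leaving 0
So 1841 = 1597 + 233 + 8 + 3, with no two terms consecutive in the sequence.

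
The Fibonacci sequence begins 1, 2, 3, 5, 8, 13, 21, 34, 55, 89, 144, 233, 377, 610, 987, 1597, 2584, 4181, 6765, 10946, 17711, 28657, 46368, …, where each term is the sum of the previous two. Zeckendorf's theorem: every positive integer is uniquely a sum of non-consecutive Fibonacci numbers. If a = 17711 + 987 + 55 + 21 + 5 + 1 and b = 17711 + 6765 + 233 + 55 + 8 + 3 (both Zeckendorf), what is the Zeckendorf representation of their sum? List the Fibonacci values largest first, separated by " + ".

The two numbers are 18780 and 24775, so their sum is 43555.
43555: greatest Fibonacci not exceeding it is 28657, leaving 14898
14898: greatest Fibonacci not exceeding it is 10946, leaving 3952
3952: greatest Fibonacci not exceeding it is 2584, leaving 1368
1368: greatest Fibonacci not exceeding it is 987, leaving 381
381: greatest Fibonacci not exceeding it is 377, leaving 4
4: greatest Fibonacci not exceeding it is 3, leaving 1
1: greatest Fibonacci not exceeding it is 1, leaving 0

28657 + 10946 + 2584 + 987 + 377 + 3 + 1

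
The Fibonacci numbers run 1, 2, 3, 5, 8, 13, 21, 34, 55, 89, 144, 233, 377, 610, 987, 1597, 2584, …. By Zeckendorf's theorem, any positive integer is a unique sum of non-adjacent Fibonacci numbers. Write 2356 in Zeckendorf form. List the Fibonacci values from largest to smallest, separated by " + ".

1597 + 610 + 144 + 5

Greedily peel off the largest Fibonacci term at each step:
2356 − 1597 = 759
759 − 610 = 149
149 − 144 = 5
5 − 5 = 0
So 2356 = 1597 + 610 + 144 + 5, with no two terms consecutive in the sequence.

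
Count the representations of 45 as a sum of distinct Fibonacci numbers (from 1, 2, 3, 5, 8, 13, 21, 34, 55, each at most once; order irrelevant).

Each representation comes from the Zeckendorf form by replacing some F_k with F_{k−1} + F_{k−2} where possible.
45 = 34+8+3 = 34+8+2+1 = 21+13+8+3 = 34+5+3+2+1 = 21+13+8+2+1 = … (1 more), for 6 in all.

6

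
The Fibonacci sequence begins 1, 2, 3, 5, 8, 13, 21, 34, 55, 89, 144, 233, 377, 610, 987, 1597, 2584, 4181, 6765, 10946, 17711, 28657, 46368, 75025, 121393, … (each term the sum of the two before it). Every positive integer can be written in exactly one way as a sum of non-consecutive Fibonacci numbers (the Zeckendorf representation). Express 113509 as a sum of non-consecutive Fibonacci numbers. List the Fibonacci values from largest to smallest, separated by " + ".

75025 + 28657 + 6765 + 2584 + 377 + 89 + 8 + 3 + 1

Repeatedly subtract the largest Fibonacci number that fits:
75025 ≤ 113509 < 121393, so take 75025; remainder 38484
28657 ≤ 38484 < 46368, so take 28657; remainder 9827
6765 ≤ 9827 < 10946, so take 6765; remainder 3062
2584 ≤ 3062 < 4181, so take 2584; remainder 478
377 ≤ 478 < 610, so take 377; remainder 101
89 ≤ 101 < 144, so take 89; remainder 12
8 ≤ 12 < 13, so take 8; remainder 4
3 ≤ 4 < 5, so take 3; remainder 1
1 ≤ 1 < 2, so take 1; remainder 0
So 113509 = 75025 + 28657 + 6765 + 2584 + 377 + 89 + 8 + 3 + 1, with no two terms consecutive in the sequence.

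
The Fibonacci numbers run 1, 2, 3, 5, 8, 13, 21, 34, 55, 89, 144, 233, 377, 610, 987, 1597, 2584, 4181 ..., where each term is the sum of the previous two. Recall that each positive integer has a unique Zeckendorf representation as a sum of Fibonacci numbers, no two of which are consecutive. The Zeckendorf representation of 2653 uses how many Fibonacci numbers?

Repeatedly subtract the largest Fibonacci number that fits:
2653: greatest Fibonacci not exceeding it is 2584, leaving 69
69: greatest Fibonacci not exceeding it is 55, leaving 14
14: greatest Fibonacci not exceeding it is 13, leaving 1
1: greatest Fibonacci not exceeding it is 1, leaving 0
2653 = 2584 + 55 + 13 + 1, which has 4 terms.

4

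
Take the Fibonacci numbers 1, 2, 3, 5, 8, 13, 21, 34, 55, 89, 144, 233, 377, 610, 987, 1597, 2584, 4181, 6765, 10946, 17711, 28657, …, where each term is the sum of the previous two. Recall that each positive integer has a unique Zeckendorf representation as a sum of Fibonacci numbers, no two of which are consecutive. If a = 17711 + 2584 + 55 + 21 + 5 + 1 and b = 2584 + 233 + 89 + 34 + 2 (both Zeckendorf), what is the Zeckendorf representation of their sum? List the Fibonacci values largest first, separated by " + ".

17711 + 4181 + 987 + 377 + 55 + 8

The two numbers are 20377 and 2942, so their sum is 23319.
take 17711 (≤ 23319); 23319 − 17711 = 5608
take 4181 (≤ 5608); 5608 − 4181 = 1427
take 987 (≤ 1427); 1427 − 987 = 440
take 377 (≤ 440); 440 − 377 = 63
take 55 (≤ 63); 63 − 55 = 8
take 8 (≤ 8); 8 − 8 = 0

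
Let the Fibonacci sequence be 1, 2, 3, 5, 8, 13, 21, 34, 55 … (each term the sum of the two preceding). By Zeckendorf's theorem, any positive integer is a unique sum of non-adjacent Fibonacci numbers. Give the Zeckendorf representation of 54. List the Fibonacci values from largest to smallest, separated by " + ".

subtract 34 from 54: 20 remains
subtract 13 from 20: 7 remains
subtract 5 from 7: 2 remains
subtract 2 from 2: 0 remains
So 54 = 34 + 13 + 5 + 2, with no two terms consecutive in the sequence.

34 + 13 + 5 + 2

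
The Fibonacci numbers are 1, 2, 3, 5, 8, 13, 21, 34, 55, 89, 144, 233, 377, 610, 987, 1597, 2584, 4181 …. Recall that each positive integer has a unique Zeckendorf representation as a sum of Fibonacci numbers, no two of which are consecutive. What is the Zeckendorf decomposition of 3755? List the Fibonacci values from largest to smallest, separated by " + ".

largest Fibonacci ≤ 3755 is 2584; 3755 − 2584 = 1171
largest Fibonacci ≤ 1171 is 987; 1171 − 987 = 184
largest Fibonacci ≤ 184 is 144; 184 − 144 = 40
largest Fibonacci ≤ 40 is 34; 40 − 34 = 6
largest Fibonacci ≤ 6 is 5; 6 − 5 = 1
largest Fibonacci ≤ 1 is 1; 1 − 1 = 0
So 3755 = 2584 + 987 + 144 + 34 + 5 + 1, with no two terms consecutive in the sequence.

2584 + 987 + 144 + 34 + 5 + 1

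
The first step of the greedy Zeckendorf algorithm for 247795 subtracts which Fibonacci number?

196418 ≤ 247795 < 317811, so the largest Fibonacci number not exceeding 247795 is 196418.

196418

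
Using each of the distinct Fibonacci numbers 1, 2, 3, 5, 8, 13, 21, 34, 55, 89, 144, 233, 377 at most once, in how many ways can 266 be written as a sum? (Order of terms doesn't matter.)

266 = 233+21+8+3+1 = 144+89+21+8+3+1 = 144+55+34+21+8+3+1 — 3 representations.

3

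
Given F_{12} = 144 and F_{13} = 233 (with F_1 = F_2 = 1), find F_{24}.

By the doubling identity F_{2k} = F_k(2F_{k+1} − F_k): F_{24} = 144·(2·233 − 144) = 144·322 = 46368.

46368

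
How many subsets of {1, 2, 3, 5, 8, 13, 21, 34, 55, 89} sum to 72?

4

Starting from the Zeckendorf form and repeatedly splitting a term F_k into F_{k−1} + F_{k−2} (when neither is already used) reaches every representation.
72 = 55+13+3+1 = 55+8+5+3+1 = 34+21+13+3+1 = … (1 more), for 4 in all.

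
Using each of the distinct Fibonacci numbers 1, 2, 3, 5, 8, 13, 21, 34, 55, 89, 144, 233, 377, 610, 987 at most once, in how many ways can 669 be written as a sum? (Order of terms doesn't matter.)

Each representation comes from the Zeckendorf form by replacing some F_k with F_{k−1} + F_{k−2} where possible.
669 = 610+55+3+1 = 610+34+21+3+1 = 377+233+55+3+1 = 610+34+13+8+3+1 = 377+233+34+21+3+1 = … (4 more), for 9 in all.

9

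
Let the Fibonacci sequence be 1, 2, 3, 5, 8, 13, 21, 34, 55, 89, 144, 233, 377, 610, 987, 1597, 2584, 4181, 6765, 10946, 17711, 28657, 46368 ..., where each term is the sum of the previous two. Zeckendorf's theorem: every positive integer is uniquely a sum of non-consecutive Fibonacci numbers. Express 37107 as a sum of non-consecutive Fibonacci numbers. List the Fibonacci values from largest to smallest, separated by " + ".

37107: greatest Fibonacci not exceeding it is 28657, leaving 8450
8450: greatest Fibonacci not exceeding it is 6765, leaving 1685
1685: greatest Fibonacci not exceeding it is 1597, leaving 88
88: greatest Fibonacci not exceeding it is 55, leaving 33
33: greatest Fibonacci not exceeding it is 21, leaving 12
12: greatest Fibonacci not exceeding it is 8, leaving 4
4: greatest Fibonacci not exceeding it is 3, leaving 1
1: greatest Fibonacci not exceeding it is 1, leaving 0
So 37107 = 28657 + 6765 + 1597 + 55 + 21 + 8 + 3 + 1, with no two terms consecutive in the sequence.

28657 + 6765 + 1597 + 55 + 21 + 8 + 3 + 1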